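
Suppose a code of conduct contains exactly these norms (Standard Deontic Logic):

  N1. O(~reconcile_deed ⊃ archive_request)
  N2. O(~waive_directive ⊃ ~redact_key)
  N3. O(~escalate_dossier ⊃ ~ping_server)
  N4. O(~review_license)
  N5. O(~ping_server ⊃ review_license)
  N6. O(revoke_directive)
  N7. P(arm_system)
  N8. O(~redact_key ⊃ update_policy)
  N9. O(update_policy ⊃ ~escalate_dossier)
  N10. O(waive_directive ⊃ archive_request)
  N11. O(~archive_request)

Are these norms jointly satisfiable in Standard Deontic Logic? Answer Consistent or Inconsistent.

From premise 4 we have O(~review_license).
Premise 5, O(~ping_server ⊃ review_license), contraposes to O(~review_license ⊃ ping_server); with O(~review_license) we get O(ping_server).
Premise 3, O(~escalate_dossier ⊃ ~ping_server), contraposes to O(ping_server ⊃ escalate_dossier); with O(ping_server) we get O(escalate_dossier).
Premise 9, O(update_policy ⊃ ~escalate_dossier), contraposes to O(escalate_dossier ⊃ ~update_policy); with O(escalate_dossier) we get O(~update_policy).
Premise 8, O(~redact_key ⊃ update_policy), contraposes to O(~update_policy ⊃ redact_key); with O(~update_policy) we get O(redact_key).
The contrapositive of premise 2 (O(~waive_directive ⊃ ~redact_key)) is O(redact_key ⊃ waive_directive), and O(redact_key) is already established, so O(waive_directive).
From O(waive_directive) and premise 10, O(waive_directive ⊃ archive_request), we obtain O(archive_request).
But premise 11 directly asserts O(~archive_request).
We now have both O(archive_request) and O(~archive_request) — archive_request is simultaneously obligatory and forbidden, violating the D-axiom.

Inconsistent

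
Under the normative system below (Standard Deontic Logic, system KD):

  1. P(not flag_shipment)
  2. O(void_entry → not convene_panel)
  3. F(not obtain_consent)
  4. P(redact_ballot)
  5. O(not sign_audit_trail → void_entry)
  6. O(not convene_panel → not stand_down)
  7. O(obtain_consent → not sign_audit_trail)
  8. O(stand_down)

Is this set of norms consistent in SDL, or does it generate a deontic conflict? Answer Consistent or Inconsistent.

Premise 8 gives O(stand_down).
Premise 6 is O(not convene_panel → not stand_down); contrapositively O(stand_down → convene_panel). Since O(stand_down) holds, K gives O(convene_panel).
Premise 2 is O(void_entry → not convene_panel); contrapositively O(convene_panel → not void_entry). Since O(convene_panel) holds, K gives O(not void_entry).
Premise 5 is O(not sign_audit_trail → void_entry); contrapositively O(not void_entry → sign_audit_trail). Since O(not void_entry) holds, K gives O(sign_audit_trail).
The contrapositive of premise 7 (O(obtain_consent → not sign_audit_trail)) is O(sign_audit_trail → not obtain_consent), and O(sign_audit_trail) is already established, so O(not obtain_consent).
But premise 3, F(not obtain_consent), means O(obtain_consent).
We now have both O(not obtain_consent) and O(obtain_consent) — obtain_consent is simultaneously obligatory and forbidden, violating the D-axiom.

Inconsistent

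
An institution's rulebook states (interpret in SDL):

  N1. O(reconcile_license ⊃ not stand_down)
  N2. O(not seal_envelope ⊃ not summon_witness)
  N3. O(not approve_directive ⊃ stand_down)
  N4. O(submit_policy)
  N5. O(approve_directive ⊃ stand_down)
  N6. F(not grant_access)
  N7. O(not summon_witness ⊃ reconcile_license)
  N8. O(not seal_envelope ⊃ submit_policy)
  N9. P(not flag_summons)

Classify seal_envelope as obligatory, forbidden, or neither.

Premises 5 and 3 are O(approve_directive ⊃ stand_down) and O(not approve_directive ⊃ stand_down); every ideal world satisfies approve_directive or not approve_directive, so in either case stand_down holds — hence O(stand_down).
The contrapositive of premise 1 (O(reconcile_license ⊃ not stand_down)) is O(stand_down ⊃ not reconcile_license), and O(stand_down) is already established, so O(not reconcile_license).
Premise 7, O(not summon_witness ⊃ reconcile_license), contraposes to O(not reconcile_license ⊃ summon_witness); with O(not reconcile_license) we get O(summon_witness).
Premise 2, O(not seal_envelope ⊃ not summon_witness), contraposes to O(summon_witness ⊃ seal_envelope); with O(summon_witness) we get O(seal_envelope).
Premises 4, 6, 8, 9 do not contribute to this derivation.
Hence seal_envelope is obligatory.

Obligatory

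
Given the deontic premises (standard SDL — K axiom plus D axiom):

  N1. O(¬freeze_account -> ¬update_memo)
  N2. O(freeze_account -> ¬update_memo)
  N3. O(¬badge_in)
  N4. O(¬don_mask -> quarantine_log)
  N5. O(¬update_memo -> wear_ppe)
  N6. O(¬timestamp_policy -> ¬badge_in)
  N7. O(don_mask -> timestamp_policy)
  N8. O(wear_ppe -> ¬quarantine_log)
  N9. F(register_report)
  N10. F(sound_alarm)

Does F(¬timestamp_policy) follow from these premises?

Yes

By case analysis on freeze_account: premise 2 gives O(freeze_account -> ¬update_memo) and premise 1 gives O(¬freeze_account -> ¬update_memo), so O(¬update_memo) either way.
Premise 5 is O(¬update_memo -> wear_ppe); since O(¬update_memo), deontic closure gives O(wear_ppe).
With premise 8, O(wear_ppe -> ¬quarantine_log), the K-axiom yields O(¬quarantine_log).
The contrapositive of premise 4 (O(¬don_mask -> quarantine_log)) is O(¬quarantine_log -> don_mask), and O(¬quarantine_log) is already established, so O(don_mask).
From O(don_mask) and premise 7, O(don_mask -> timestamp_policy), we obtain O(timestamp_policy).
Premises 3, 6, 9, 10 do not contribute to this derivation.
So O(timestamp_policy) holds, i.e. F(¬timestamp_policy). The claim follows.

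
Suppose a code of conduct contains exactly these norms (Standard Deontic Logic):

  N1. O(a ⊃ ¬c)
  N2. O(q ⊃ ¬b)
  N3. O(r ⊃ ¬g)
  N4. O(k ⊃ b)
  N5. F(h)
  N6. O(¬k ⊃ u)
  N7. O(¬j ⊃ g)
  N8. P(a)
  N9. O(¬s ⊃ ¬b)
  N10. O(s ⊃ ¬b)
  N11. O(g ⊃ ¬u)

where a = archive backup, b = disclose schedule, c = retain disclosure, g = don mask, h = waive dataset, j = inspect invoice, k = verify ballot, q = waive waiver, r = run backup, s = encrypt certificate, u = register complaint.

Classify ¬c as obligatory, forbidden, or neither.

Premise 1 is O(a ⊃ ¬c), but O(a) is not derivable from the premises (the permission P(a) asserts only ¬O(¬a), not O(a)), so it does not yield O(¬c).
No premise or chain of K-axiom applications forces O(¬c), and none forces O(c). So ¬c is neither obligatory nor forbidden under these norms.

Neither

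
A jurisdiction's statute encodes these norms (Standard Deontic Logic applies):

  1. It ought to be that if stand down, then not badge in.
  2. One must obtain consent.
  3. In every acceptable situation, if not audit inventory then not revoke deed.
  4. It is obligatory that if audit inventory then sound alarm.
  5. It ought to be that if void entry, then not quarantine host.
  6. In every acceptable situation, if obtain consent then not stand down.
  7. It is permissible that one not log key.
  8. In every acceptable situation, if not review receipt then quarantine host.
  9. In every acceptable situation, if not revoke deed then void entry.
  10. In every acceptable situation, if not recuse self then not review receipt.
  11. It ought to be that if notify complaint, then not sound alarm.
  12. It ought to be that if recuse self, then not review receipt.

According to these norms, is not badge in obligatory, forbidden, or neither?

Premise 1 is O(stand_down → ¬badge_in), but O(stand_down) is not derivable from the premises, so it does not yield O(¬badge_in).
No premise or chain of K-axiom applications forces O(¬badge_in), and none forces O(badge_in). So ¬badge_in is neither obligatory nor forbidden under these norms.

Neither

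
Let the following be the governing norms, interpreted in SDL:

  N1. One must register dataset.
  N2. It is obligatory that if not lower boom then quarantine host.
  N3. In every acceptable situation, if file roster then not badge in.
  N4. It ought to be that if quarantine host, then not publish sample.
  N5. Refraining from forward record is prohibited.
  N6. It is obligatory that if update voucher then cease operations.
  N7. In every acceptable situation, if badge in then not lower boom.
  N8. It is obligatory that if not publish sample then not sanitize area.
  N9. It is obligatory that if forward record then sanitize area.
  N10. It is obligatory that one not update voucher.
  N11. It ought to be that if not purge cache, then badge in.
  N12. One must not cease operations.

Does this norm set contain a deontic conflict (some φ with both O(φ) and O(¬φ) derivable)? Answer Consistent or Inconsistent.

Consistent

Premise 6 is O(update_voucher → cease_operations), but O(update_voucher) is not derivable from the premises, so it does not yield O(cease_operations).
So O(cease_operations) is not derivable, and the apparent clash with O(¬cease_operations) does not arise.
A world satisfying every obligation exists (e.g. badge_in=false, cease_operations=false, file_roster=false, forward_record=true, lower_boom=true, publish_sample=true, purge_cache=true, quarantine_host=false, register_dataset=true, sanitize_area=true, update_voucher=false); no atom is both obligatory and forbidden, so the set is consistent.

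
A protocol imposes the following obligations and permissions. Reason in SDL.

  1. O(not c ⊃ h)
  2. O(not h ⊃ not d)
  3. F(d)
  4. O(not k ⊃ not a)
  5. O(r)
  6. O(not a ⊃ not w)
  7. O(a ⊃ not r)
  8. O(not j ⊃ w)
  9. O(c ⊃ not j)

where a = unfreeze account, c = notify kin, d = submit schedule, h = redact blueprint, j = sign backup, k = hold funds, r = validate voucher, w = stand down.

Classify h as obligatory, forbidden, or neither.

Premise 5 gives O(r).
Premise 7 is O(a ⊃ not r); contrapositively O(r ⊃ not a). Since O(r) holds, K gives O(not a).
Applying K to premise 6 (O(not a ⊃ not w)) and O(not a) yields O(not w).
The contrapositive of premise 8 (O(not j ⊃ w)) is O(not w ⊃ j), and O(not w) is already established, so O(j).
Premise 9 is O(c ⊃ not j); contrapositively O(j ⊃ not c). Since O(j) holds, K gives O(not c).
From O(not c) and premise 1, O(not c ⊃ h), we obtain O(h).
Premises 2, 3, 4 do not contribute to this derivation.
Hence h is obligatory.

Obligatory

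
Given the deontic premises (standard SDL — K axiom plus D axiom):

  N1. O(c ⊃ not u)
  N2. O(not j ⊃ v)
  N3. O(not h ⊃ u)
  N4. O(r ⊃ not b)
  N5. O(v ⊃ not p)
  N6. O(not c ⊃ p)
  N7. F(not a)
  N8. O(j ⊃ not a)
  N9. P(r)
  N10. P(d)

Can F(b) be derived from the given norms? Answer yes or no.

No

Premise 4 is O(r ⊃ not b), but O(r) is not derivable from the premises (the permission P(r) asserts only not O(not r), not O(r)), so it does not yield O(not b).
No other premise forces O(not b). An ideal world satisfying every premise can still have b true, so F(b) is not derivable.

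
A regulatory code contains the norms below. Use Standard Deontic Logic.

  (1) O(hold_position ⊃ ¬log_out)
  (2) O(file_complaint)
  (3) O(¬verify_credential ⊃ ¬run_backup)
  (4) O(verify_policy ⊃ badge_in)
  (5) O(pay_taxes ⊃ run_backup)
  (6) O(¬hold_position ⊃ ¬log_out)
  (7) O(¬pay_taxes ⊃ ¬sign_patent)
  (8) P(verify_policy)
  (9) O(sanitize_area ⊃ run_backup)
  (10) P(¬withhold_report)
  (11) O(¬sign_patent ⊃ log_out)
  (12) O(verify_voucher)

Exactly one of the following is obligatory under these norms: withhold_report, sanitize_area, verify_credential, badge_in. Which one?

verify_credential

Premises 1 and 6 are O(hold_position ⊃ ¬log_out) and O(¬hold_position ⊃ ¬log_out); every ideal world satisfies hold_position or ¬hold_position, so in either case ¬log_out holds — hence O(¬log_out).
Premise 11, O(¬sign_patent ⊃ log_out), contraposes to O(¬log_out ⊃ sign_patent); with O(¬log_out) we get O(sign_patent).
Premise 7 is O(¬pay_taxes ⊃ ¬sign_patent); contrapositively O(sign_patent ⊃ pay_taxes). Since O(sign_patent) holds, K gives O(pay_taxes).
With premise 5, O(pay_taxes ⊃ run_backup), the K-axiom yields O(run_backup).
The contrapositive of premise 3 (O(¬verify_credential ⊃ ¬run_backup)) is O(run_backup ⊃ verify_credential), and O(run_backup) is already established, so O(verify_credential).
So O(verify_credential) holds — verify_credential is obligatory. None of the other listed options is made obligatory by any chain of premises.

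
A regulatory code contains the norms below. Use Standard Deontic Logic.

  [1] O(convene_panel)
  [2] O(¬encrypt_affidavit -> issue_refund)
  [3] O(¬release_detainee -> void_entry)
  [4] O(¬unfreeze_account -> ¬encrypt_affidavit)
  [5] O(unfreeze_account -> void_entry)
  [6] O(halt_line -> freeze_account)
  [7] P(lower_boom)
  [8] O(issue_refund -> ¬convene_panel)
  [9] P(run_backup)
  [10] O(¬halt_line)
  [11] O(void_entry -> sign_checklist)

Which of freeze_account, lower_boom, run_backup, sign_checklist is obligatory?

From premise 1 we have O(convene_panel).
Premise 8, O(issue_refund -> ¬convene_panel), contraposes to O(convene_panel -> ¬issue_refund); with O(convene_panel) we get O(¬issue_refund).
Premise 2 is O(¬encrypt_affidavit -> issue_refund); contrapositively O(¬issue_refund -> encrypt_affidavit). Since O(¬issue_refund) holds, K gives O(encrypt_affidavit).
Premise 4 is O(¬unfreeze_account -> ¬encrypt_affidavit); contrapositively O(encrypt_affidavit -> unfreeze_account). Since O(encrypt_affidavit) holds, K gives O(unfreeze_account).
With premise 5, O(unfreeze_account -> void_entry), the K-axiom yields O(void_entry).
From O(void_entry) and premise 11, O(void_entry -> sign_checklist), we obtain O(sign_checklist).
So O(sign_checklist) holds — sign_checklist is obligatory. None of the other listed options is made obligatory by any chain of premises.

sign_checklist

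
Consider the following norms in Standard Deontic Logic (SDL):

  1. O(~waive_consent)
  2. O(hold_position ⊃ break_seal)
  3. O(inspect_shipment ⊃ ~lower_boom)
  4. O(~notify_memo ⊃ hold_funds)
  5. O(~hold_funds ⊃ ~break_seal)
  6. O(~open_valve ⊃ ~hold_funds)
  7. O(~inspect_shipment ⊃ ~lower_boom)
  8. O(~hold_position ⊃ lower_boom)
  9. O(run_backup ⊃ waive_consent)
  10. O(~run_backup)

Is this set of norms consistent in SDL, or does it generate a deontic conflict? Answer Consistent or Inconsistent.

Consistent

Premise 9 is O(run_backup ⊃ waive_consent), but O(run_backup) is not derivable from the premises, so it does not yield O(waive_consent).
So O(waive_consent) is not derivable, and the apparent clash with O(~waive_consent) does not arise.
A world satisfying every obligation exists (e.g. break_seal=true, hold_funds=true, hold_position=true, inspect_shipment=false, lower_boom=false, notify_memo=false, open_valve=true, run_backup=false, waive_consent=false); no atom is both obligatory and forbidden, so the set is consistent.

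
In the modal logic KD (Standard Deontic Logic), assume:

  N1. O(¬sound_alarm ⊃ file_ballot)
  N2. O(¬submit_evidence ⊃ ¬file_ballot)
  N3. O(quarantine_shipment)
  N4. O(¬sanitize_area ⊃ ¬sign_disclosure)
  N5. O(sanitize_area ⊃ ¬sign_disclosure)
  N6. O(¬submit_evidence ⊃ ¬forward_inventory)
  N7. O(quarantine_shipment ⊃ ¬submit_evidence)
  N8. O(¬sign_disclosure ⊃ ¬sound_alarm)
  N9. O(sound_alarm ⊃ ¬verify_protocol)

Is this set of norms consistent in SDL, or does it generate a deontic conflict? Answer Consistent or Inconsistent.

Inconsistent

Premises 4 and 5 are O(¬sanitize_area ⊃ ¬sign_disclosure) and O(sanitize_area ⊃ ¬sign_disclosure); every ideal world satisfies ¬sanitize_area or sanitize_area, so in either case ¬sign_disclosure holds — hence O(¬sign_disclosure).
Premise 8 is O(¬sign_disclosure ⊃ ¬sound_alarm); since O(¬sign_disclosure), deontic closure gives O(¬sound_alarm).
With premise 1, O(¬sound_alarm ⊃ file_ballot), the K-axiom yields O(file_ballot).
Premise 2 is O(¬submit_evidence ⊃ ¬file_ballot); contrapositively O(file_ballot ⊃ submit_evidence). Since O(file_ballot) holds, K gives O(submit_evidence).
The contrapositive of premise 7 (O(quarantine_shipment ⊃ ¬submit_evidence)) is O(submit_evidence ⊃ ¬quarantine_shipment), and O(submit_evidence) is already established, so O(¬quarantine_shipment).
Yet premise 3 states O(quarantine_shipment).
We now have both O(¬quarantine_shipment) and O(quarantine_shipment) — quarantine_shipment is simultaneously obligatory and forbidden, violating the D-axiom.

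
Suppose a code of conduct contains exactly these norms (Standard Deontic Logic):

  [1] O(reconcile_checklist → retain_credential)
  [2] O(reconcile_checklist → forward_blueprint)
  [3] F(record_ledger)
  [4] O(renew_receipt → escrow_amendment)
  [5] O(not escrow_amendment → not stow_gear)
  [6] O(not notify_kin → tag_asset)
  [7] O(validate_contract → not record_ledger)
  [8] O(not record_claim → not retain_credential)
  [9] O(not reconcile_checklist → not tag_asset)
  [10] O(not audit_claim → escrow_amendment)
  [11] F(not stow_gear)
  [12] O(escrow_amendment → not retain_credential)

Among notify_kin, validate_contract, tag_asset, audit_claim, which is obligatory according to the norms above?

notify_kin

Premise 11 is F(not stow_gear), i.e. O(stow_gear).
Premise 5, O(not escrow_amendment → not stow_gear), contraposes to O(stow_gear → escrow_amendment); with O(stow_gear) we get O(escrow_amendment).
Applying K to premise 12 (O(escrow_amendment → not retain_credential)) and O(escrow_amendment) yields O(not retain_credential).
Premise 1, O(reconcile_checklist → retain_credential), contraposes to O(not retain_credential → not reconcile_checklist); with O(not retain_credential) we get O(not reconcile_checklist).
From O(not reconcile_checklist) and premise 9, O(not reconcile_checklist → not tag_asset), we obtain O(not tag_asset).
Premise 6, O(not notify_kin → tag_asset), contraposes to O(not tag_asset → notify_kin); with O(not tag_asset) we get O(notify_kin).
So O(notify_kin) holds — notify_kin is obligatory. None of the other listed options is made obligatory by any chain of premises.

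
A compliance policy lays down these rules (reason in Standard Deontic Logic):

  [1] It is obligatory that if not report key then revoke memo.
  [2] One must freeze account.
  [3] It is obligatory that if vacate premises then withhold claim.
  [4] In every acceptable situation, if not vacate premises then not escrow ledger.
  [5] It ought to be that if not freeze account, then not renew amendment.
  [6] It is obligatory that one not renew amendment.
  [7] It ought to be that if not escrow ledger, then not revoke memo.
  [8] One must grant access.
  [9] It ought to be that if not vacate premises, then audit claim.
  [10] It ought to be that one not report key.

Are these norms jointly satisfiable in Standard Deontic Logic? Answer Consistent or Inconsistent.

Premise 5 is O(¬freeze_account → ¬renew_amendment); even if O(¬renew_amendment) held, inferring O(¬freeze_account) would be affirming the consequent — invalid.
So O(¬freeze_account) is not derivable, and the apparent clash with O(freeze_account) does not arise.
A world satisfying every obligation exists (e.g. audit_claim=false, escrow_ledger=true, freeze_account=true, grant_access=true, renew_amendment=false, report_key=false, revoke_memo=true, vacate_premises=true, withhold_claim=true); no atom is both obligatory and forbidden, so the set is consistent.

Consistent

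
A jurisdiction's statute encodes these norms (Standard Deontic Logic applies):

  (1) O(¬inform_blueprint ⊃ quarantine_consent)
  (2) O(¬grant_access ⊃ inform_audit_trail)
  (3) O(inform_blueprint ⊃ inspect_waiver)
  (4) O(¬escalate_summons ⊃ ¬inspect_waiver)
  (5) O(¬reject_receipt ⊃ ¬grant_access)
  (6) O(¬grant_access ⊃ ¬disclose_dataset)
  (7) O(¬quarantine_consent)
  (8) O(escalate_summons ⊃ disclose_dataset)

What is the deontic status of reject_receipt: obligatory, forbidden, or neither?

Obligatory

Premise 7 states O(¬quarantine_consent) outright.
Premise 1 is O(¬inform_blueprint ⊃ quarantine_consent); contrapositively O(¬quarantine_consent ⊃ inform_blueprint). Since O(¬quarantine_consent) holds, K gives O(inform_blueprint).
Applying K to premise 3 (O(inform_blueprint ⊃ inspect_waiver)) and O(inform_blueprint) yields O(inspect_waiver).
Premise 4, O(¬escalate_summons ⊃ ¬inspect_waiver), contraposes to O(inspect_waiver ⊃ escalate_summons); with O(inspect_waiver) we get O(escalate_summons).
From O(escalate_summons) and premise 8, O(escalate_summons ⊃ disclose_dataset), we obtain O(disclose_dataset).
Premise 6 is O(¬grant_access ⊃ ¬disclose_dataset); contrapositively O(disclose_dataset ⊃ grant_access). Since O(disclose_dataset) holds, K gives O(grant_access).
The contrapositive of premise 5 (O(¬reject_receipt ⊃ ¬grant_access)) is O(grant_access ⊃ reject_receipt), and O(grant_access) is already established, so O(reject_receipt).
Premise 2 does not contribute to this derivation.
Hence reject_receipt is obligatory.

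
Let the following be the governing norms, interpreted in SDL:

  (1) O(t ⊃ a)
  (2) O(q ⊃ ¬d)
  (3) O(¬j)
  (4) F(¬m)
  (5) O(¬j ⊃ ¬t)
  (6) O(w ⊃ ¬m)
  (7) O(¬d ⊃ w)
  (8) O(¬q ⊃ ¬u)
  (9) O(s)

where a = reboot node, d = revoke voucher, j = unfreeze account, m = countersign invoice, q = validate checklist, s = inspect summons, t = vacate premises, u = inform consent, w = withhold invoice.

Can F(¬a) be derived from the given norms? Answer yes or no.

No

Premise 1 is O(t ⊃ a), but O(t) is not derivable from the premises, so it does not yield O(a).
No other premise forces O(a). An ideal world satisfying every premise can still have ¬a true, so F(¬a) is not derivable.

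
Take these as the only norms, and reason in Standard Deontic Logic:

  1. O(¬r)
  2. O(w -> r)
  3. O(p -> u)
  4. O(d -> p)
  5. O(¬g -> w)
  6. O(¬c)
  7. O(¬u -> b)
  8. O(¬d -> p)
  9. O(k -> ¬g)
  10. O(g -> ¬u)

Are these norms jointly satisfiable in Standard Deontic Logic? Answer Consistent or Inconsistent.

Inconsistent

By case analysis on ¬d: premise 8 gives O(¬d -> p) and premise 4 gives O(d -> p), so O(p) either way.
Premise 3 is O(p -> u); since O(p), deontic closure gives O(u).
Premise 10, O(g -> ¬u), contraposes to O(u -> ¬g); with O(u) we get O(¬g).
From O(¬g) and premise 5, O(¬g -> w), we obtain O(w).
With premise 2, O(w -> r), the K-axiom yields O(r).
However, premise 1 gives O(¬r).
We now have both O(r) and O(¬r) — r is simultaneously obligatory and forbidden, violating the D-axiom.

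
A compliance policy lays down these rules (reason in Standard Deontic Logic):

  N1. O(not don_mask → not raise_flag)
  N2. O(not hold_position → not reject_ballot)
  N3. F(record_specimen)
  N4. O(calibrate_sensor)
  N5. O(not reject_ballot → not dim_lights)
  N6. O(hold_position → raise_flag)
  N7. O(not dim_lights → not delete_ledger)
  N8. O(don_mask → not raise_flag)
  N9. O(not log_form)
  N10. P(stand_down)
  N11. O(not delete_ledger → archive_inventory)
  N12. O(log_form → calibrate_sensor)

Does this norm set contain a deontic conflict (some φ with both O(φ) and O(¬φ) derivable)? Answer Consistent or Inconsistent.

Premise 12 is O(log_form → calibrate_sensor); even if O(calibrate_sensor) held, inferring O(log_form) would be affirming the consequent — invalid.
So O(log_form) is not derivable, and the apparent clash with O(not log_form) does not arise.
A world satisfying every obligation exists (e.g. archive_inventory=true, calibrate_sensor=true, delete_ledger=false, dim_lights=false, don_mask=false, hold_position=false, log_form=false, raise_flag=false, record_specimen=false, reject_ballot=false, stand_down=false); no atom is both obligatory and forbidden, so the set is consistent.

Consistent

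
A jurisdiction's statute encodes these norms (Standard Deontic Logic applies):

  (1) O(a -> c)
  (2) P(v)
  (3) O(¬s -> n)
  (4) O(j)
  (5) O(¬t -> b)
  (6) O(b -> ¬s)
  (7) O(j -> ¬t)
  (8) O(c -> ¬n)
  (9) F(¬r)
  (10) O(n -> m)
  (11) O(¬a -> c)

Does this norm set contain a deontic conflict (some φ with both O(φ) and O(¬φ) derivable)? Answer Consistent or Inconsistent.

Inconsistent

By case analysis on ¬a: premise 11 gives O(¬a -> c) and premise 1 gives O(a -> c), so O(c) either way.
With premise 8, O(c -> ¬n), the K-axiom yields O(¬n).
The contrapositive of premise 3 (O(¬s -> n)) is O(¬n -> s), and O(¬n) is already established, so O(s).
Premise 6, O(b -> ¬s), contraposes to O(s -> ¬b); with O(s) we get O(¬b).
The contrapositive of premise 5 (O(¬t -> b)) is O(¬b -> t), and O(¬b) is already established, so O(t).
The contrapositive of premise 7 (O(j -> ¬t)) is O(t -> ¬j), and O(t) is already established, so O(¬j).
Yet premise 4 states O(j).
We now have both O(¬j) and O(j) — j is simultaneously obligatory and forbidden, violating the D-axiom.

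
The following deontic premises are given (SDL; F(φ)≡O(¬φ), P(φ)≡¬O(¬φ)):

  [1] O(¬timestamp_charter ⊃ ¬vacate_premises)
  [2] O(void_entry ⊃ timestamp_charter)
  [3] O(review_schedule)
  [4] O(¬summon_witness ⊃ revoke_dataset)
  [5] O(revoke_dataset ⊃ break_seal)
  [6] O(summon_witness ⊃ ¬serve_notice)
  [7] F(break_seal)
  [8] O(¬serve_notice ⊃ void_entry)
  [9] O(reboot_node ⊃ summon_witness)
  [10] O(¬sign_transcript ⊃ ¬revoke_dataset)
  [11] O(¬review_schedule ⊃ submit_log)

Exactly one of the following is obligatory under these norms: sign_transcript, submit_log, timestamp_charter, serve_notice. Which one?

F(break_seal) at premise 7 means O(¬break_seal).
Premise 5, O(revoke_dataset ⊃ break_seal), contraposes to O(¬break_seal ⊃ ¬revoke_dataset); with O(¬break_seal) we get O(¬revoke_dataset).
Premise 4, O(¬summon_witness ⊃ revoke_dataset), contraposes to O(¬revoke_dataset ⊃ summon_witness); with O(¬revoke_dataset) we get O(summon_witness).
With premise 6, O(summon_witness ⊃ ¬serve_notice), the K-axiom yields O(¬serve_notice).
From O(¬serve_notice) and premise 8, O(¬serve_notice ⊃ void_entry), we obtain O(void_entry).
Premise 2 is O(void_entry ⊃ timestamp_charter); since O(void_entry), deontic closure gives O(timestamp_charter).
So O(timestamp_charter) holds — timestamp_charter is obligatory. None of the other listed options is made obligatory by any chain of premises.

timestamp_charter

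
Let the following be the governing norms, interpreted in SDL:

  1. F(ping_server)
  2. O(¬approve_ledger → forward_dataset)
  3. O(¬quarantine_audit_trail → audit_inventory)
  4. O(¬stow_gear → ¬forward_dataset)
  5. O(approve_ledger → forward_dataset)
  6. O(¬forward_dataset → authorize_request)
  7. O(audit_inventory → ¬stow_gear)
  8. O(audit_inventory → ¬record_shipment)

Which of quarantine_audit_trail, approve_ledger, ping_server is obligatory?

quarantine_audit_trail

By case analysis on ¬approve_ledger: premise 2 gives O(¬approve_ledger → forward_dataset) and premise 5 gives O(approve_ledger → forward_dataset), so O(forward_dataset) either way.
Premise 4, O(¬stow_gear → ¬forward_dataset), contraposes to O(forward_dataset → stow_gear); with O(forward_dataset) we get O(stow_gear).
The contrapositive of premise 7 (O(audit_inventory → ¬stow_gear)) is O(stow_gear → ¬audit_inventory), and O(stow_gear) is already established, so O(¬audit_inventory).
Premise 3, O(¬quarantine_audit_trail → audit_inventory), contraposes to O(¬audit_inventory → quarantine_audit_trail); with O(¬audit_inventory) we get O(quarantine_audit_trail).
So O(quarantine_audit_trail) holds — quarantine_audit_trail is obligatory. None of the other listed options is made obligatory by any chain of premises.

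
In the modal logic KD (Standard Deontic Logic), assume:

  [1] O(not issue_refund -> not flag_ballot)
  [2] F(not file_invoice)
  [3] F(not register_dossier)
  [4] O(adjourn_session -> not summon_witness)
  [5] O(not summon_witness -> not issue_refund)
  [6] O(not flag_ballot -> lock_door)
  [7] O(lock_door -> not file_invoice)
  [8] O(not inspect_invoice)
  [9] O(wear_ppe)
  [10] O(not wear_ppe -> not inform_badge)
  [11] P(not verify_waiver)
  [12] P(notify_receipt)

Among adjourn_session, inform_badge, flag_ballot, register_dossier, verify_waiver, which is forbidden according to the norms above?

adjourn_session

F(not file_invoice) at premise 2 means O(file_invoice).
Premise 7 is O(lock_door -> not file_invoice); contrapositively O(file_invoice -> not lock_door). Since O(file_invoice) holds, K gives O(not lock_door).
Premise 6, O(not flag_ballot -> lock_door), contraposes to O(not lock_door -> flag_ballot); with O(not lock_door) we get O(flag_ballot).
Premise 1 is O(not issue_refund -> not flag_ballot); contrapositively O(flag_ballot -> issue_refund). Since O(flag_ballot) holds, K gives O(issue_refund).
Premise 5, O(not summon_witness -> not issue_refund), contraposes to O(issue_refund -> summon_witness); with O(issue_refund) we get O(summon_witness).
Premise 4 is O(adjourn_session -> not summon_witness); contrapositively O(summon_witness -> not adjourn_session). Since O(summon_witness) holds, K gives O(not adjourn_session).
So O(not adjourn_session) holds, i.e. adjourn_session is forbidden. None of the other listed options is forbidden under the premises.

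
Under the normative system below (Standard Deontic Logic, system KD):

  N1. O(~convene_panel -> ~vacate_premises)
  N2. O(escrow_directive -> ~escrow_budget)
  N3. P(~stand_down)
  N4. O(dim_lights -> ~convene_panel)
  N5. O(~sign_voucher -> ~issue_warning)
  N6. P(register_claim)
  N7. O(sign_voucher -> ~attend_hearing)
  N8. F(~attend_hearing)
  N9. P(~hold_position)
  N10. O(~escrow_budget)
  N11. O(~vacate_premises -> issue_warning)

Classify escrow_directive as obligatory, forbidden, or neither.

Neither

Premise 2 is O(escrow_directive -> ~escrow_budget); even if O(~escrow_budget) held, inferring O(escrow_directive) would be affirming the consequent — invalid.
No premise or chain of K-axiom applications forces O(escrow_directive), and none forces O(~escrow_directive). So escrow_directive is neither obligatory nor forbidden under these norms.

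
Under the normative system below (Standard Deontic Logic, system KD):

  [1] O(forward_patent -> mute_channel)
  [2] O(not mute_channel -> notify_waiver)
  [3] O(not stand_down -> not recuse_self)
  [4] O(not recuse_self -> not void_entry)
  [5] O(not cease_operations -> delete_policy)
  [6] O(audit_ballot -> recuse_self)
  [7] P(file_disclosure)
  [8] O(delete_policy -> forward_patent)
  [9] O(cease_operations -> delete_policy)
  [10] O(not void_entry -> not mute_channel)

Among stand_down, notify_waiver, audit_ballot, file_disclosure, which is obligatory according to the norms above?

stand_down

By case analysis on cease_operations: premise 9 gives O(cease_operations -> delete_policy) and premise 5 gives O(not cease_operations -> delete_policy), so O(delete_policy) either way.
From O(delete_policy) and premise 8, O(delete_policy -> forward_patent), we obtain O(forward_patent).
Applying K to premise 1 (O(forward_patent -> mute_channel)) and O(forward_patent) yields O(mute_channel).
Premise 10 is O(not void_entry -> not mute_channel); contrapositively O(mute_channel -> void_entry). Since O(mute_channel) holds, K gives O(void_entry).
Premise 4 is O(not recuse_self -> not void_entry); contrapositively O(void_entry -> recuse_self). Since O(void_entry) holds, K gives O(recuse_self).
Premise 3 is O(not stand_down -> not recuse_self); contrapositively O(recuse_self -> stand_down). Since O(recuse_self) holds, K gives O(stand_down).
So O(stand_down) holds — stand_down is obligatory. None of the other listed options is made obligatory by any chain of premises.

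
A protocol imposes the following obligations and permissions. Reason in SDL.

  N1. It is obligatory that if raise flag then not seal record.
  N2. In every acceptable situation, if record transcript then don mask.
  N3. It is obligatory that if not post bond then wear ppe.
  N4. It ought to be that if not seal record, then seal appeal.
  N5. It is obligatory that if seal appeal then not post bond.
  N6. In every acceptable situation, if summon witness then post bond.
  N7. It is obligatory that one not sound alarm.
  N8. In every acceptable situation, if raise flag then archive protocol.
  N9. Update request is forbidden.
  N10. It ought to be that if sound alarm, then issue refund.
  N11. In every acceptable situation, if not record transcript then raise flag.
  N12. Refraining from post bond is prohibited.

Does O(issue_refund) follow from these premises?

No

Premise 10 is O(sound_alarm → issue_refund), but O(sound_alarm) is not derivable from the premises, so it does not yield O(issue_refund).
No other premise forces O(issue_refund). An ideal world satisfying every premise can still have issue_refund false, so O(issue_refund) is not derivable.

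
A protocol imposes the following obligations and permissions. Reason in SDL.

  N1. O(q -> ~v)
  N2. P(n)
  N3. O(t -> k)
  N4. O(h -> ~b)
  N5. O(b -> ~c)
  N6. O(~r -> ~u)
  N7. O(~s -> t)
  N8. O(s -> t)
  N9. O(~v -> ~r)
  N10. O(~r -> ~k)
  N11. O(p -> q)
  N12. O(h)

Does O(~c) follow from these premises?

No

Premise 5 is O(b -> ~c), but O(b) is not derivable from the premises, so it does not yield O(~c).
No other premise forces O(~c). An ideal world satisfying every premise can still have ~c false, so O(~c) is not derivable.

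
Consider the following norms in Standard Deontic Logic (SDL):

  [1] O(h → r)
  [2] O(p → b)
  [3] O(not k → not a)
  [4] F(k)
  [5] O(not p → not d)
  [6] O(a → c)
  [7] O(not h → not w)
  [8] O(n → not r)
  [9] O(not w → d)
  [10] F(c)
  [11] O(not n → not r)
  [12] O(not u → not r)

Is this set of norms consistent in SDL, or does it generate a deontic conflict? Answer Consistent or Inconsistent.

Consistent

Premise 6 is O(a → c), but O(a) is not derivable from the premises, so it does not yield O(c).
So O(c) is not derivable, and the apparent clash with O(not c) does not arise.
A world satisfying every obligation exists (e.g. a=false, b=true, c=false, d=true, h=false, k=false, n=false, p=true, r=false, u=false, w=false); no atom is both obligatory and forbidden, so the set is consistent.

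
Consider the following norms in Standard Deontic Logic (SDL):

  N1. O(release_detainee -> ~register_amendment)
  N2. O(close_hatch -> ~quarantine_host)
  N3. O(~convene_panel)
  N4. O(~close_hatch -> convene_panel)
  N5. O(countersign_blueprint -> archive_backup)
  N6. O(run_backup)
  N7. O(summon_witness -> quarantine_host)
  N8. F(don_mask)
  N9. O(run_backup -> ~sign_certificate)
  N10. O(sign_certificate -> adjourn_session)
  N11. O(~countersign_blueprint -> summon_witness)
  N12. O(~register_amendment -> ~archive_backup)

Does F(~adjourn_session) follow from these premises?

Premise 10 is O(sign_certificate -> adjourn_session), but O(sign_certificate) is not derivable from the premises, so it does not yield O(adjourn_session).
No other premise forces O(adjourn_session). An ideal world satisfying every premise can still have ~adjourn_session true, so F(~adjourn_session) is not derivable.

No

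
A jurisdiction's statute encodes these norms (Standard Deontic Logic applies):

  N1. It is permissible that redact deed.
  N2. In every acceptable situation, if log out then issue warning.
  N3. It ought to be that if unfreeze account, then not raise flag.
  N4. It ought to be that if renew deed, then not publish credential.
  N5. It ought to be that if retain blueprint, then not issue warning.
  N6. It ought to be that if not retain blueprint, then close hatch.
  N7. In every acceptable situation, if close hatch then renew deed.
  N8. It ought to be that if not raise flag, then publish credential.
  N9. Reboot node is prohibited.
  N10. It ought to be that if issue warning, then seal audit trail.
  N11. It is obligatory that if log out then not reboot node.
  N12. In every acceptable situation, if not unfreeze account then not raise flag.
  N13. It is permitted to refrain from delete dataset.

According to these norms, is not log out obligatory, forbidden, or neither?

Premises 12 and 3 are O(¬unfreeze_account → ¬raise_flag) and O(unfreeze_account → ¬raise_flag); every ideal world satisfies ¬unfreeze_account or unfreeze_account, so in either case ¬raise_flag holds — hence O(¬raise_flag).
From O(¬raise_flag) and premise 8, O(¬raise_flag → publish_credential), we obtain O(publish_credential).
The contrapositive of premise 4 (O(renew_deed → ¬publish_credential)) is O(publish_credential → ¬renew_deed), and O(publish_credential) is already established, so O(¬renew_deed).
Premise 7, O(close_hatch → renew_deed), contraposes to O(¬renew_deed → ¬close_hatch); with O(¬renew_deed) we get O(¬close_hatch).
Premise 6, O(¬retain_blueprint → close_hatch), contraposes to O(¬close_hatch → retain_blueprint); with O(¬close_hatch) we get O(retain_blueprint).
Applying K to premise 5 (O(retain_blueprint → ¬issue_warning)) and O(retain_blueprint) yields O(¬issue_warning).
Premise 2 is O(log_out → issue_warning); contrapositively O(¬issue_warning → ¬log_out). Since O(¬issue_warning) holds, K gives O(¬log_out).
Premises 1, 9, 10, 11, 13 do not contribute to this derivation.
Hence ¬log_out is obligatory.

Obligatory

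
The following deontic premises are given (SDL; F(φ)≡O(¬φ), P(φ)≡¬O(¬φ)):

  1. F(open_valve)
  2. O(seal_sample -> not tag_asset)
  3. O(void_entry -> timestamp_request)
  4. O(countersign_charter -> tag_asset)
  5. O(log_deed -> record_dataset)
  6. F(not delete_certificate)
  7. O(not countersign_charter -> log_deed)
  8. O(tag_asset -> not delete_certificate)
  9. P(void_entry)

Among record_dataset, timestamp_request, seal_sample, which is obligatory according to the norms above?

Premise 6, F(not delete_certificate), is equivalent to O(delete_certificate).
Premise 8, O(tag_asset -> not delete_certificate), contraposes to O(delete_certificate -> not tag_asset); with O(delete_certificate) we get O(not tag_asset).
Premise 4 is O(countersign_charter -> tag_asset); contrapositively O(not tag_asset -> not countersign_charter). Since O(not tag_asset) holds, K gives O(not countersign_charter).
With premise 7, O(not countersign_charter -> log_deed), the K-axiom yields O(log_deed).
With premise 5, O(log_deed -> record_dataset), the K-axiom yields O(record_dataset).
So O(record_dataset) holds — record_dataset is obligatory. None of the other listed options is made obligatory by any chain of premises.

record_dataset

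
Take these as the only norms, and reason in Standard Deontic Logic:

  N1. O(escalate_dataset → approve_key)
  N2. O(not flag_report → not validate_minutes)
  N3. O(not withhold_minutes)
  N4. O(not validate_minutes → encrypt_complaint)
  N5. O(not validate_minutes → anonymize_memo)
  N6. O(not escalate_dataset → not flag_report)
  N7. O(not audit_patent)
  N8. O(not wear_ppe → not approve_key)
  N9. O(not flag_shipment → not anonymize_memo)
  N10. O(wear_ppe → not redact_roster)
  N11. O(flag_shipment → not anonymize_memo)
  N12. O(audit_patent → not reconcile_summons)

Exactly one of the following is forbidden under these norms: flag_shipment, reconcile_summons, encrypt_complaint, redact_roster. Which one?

redact_roster

Premises 11 and 9 cover both cases: O(flag_shipment → not anonymize_memo) and O(not flag_shipment → not anonymize_memo). Since flag_shipment ∨ not flag_shipment is a tautology, O(not anonymize_memo) follows.
The contrapositive of premise 5 (O(not validate_minutes → anonymize_memo)) is O(not anonymize_memo → validate_minutes), and O(not anonymize_memo) is already established, so O(validate_minutes).
Premise 2 is O(not flag_report → not validate_minutes); contrapositively O(validate_minutes → flag_report). Since O(validate_minutes) holds, K gives O(flag_report).
Premise 6, O(not escalate_dataset → not flag_report), contraposes to O(flag_report → escalate_dataset); with O(flag_report) we get O(escalate_dataset).
Premise 1 is O(escalate_dataset → approve_key); since O(escalate_dataset), deontic closure gives O(approve_key).
The contrapositive of premise 8 (O(not wear_ppe → not approve_key)) is O(approve_key → wear_ppe), and O(approve_key) is already established, so O(wear_ppe).
From O(wear_ppe) and premise 10, O(wear_ppe → not redact_roster), we obtain O(not redact_roster).
So O(not redact_roster) holds, i.e. redact_roster is forbidden. None of the other listed options is forbidden under the premises.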